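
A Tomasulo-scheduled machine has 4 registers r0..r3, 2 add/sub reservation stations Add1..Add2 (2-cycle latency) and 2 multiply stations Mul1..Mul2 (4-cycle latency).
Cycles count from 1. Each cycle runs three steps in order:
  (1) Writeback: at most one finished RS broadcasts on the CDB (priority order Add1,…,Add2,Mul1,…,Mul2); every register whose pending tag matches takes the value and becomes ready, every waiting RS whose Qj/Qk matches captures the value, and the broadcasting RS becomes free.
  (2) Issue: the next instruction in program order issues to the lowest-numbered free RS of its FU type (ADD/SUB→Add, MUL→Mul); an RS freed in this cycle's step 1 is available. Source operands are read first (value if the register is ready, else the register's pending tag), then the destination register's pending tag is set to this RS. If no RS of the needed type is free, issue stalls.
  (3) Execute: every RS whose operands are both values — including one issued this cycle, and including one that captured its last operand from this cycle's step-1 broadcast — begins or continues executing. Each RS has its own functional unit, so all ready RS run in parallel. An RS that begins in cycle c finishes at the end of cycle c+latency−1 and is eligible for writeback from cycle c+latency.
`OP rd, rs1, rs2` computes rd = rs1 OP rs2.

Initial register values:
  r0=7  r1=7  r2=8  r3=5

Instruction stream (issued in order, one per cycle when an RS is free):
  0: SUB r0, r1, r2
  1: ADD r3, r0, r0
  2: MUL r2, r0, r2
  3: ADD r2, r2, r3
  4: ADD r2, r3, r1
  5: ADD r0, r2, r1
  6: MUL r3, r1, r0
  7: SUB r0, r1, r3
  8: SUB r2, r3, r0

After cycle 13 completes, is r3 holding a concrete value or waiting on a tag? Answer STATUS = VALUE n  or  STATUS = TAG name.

STATUS = VALUE 84

cycle 1: issue SUB r0<-Add1 // r0:Add1,r1:7,r2:8,r3:5
cycle 2: issue ADD r3<-Add2 // r0:Add1,r1:7,r2:8,r3:Add2
cycle 3: CDB Add1=-1; issue MUL r2<-Mul1 // r0:-1,r1:7,r2:Mul1,r3:Add2
cycle 4: issue ADD r2<-Add1 // r0:-1,r1:7,r2:Add1,r3:Add2
cycle 5: CDB Add2=-2; issue ADD r2<-Add2 // r0:-1,r1:7,r2:Add2,r3:-2
cycle 6: stall // r0:-1,r1:7,r2:Add2,r3:-2
cycle 7: CDB Add2=5; issue ADD r0<-Add2 // r0:Add2,r1:7,r2:5,r3:-2
cycle 8: CDB Mul1=-8; issue MUL r3<-Mul1 // r0:Add2,r1:7,r2:5,r3:Mul1
cycle 9: CDB Add2=12; issue SUB r0<-Add2 // r0:Add2,r1:7,r2:5,r3:Mul1
cycle 10: CDB Add1=-10; issue SUB r2<-Add1 // r0:Add2,r1:7,r2:Add1,r3:Mul1
cycle 11: - // r0:Add2,r1:7,r2:Add1,r3:Mul1
cycle 12: - // r0:Add2,r1:7,r2:Add1,r3:Mul1
cycle 13: CDB Mul1=84 // r0:Add2,r1:7,r2:Add1,r3:84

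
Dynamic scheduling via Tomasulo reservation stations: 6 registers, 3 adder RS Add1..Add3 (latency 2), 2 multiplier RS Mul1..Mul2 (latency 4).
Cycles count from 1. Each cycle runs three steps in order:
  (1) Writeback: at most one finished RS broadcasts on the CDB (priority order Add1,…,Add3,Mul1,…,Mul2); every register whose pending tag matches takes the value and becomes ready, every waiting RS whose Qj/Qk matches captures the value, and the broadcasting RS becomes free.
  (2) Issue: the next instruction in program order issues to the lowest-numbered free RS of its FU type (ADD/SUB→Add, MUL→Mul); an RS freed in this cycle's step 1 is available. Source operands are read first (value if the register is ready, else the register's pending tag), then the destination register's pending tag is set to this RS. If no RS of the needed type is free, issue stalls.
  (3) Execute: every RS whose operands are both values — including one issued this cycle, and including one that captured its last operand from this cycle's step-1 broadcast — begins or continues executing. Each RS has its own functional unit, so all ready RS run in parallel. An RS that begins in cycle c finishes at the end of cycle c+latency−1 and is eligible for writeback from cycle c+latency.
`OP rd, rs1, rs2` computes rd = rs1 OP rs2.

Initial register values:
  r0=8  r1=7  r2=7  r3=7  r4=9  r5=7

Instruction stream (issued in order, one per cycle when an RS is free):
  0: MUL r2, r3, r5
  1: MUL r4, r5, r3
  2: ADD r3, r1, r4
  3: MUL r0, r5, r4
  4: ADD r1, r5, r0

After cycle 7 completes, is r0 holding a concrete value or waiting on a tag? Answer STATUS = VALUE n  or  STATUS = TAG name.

c1: issue MUL r2<-Mul1 | r0:8,r1:7,r2:Mul1,r3:7,r4:9,r5:7
c2: issue MUL r4<-Mul2 | r0:8,r1:7,r2:Mul1,r3:7,r4:Mul2,r5:7
c3: issue ADD r3<-Add1 | r0:8,r1:7,r2:Mul1,r3:Add1,r4:Mul2,r5:7
c4: stall | r0:8,r1:7,r2:Mul1,r3:Add1,r4:Mul2,r5:7
c5: CDB Mul1=49; issue MUL r0<-Mul1 | r0:Mul1,r1:7,r2:49,r3:Add1,r4:Mul2,r5:7
c6: CDB Mul2=49; issue ADD r1<-Add2 | r0:Mul1,r1:Add2,r2:49,r3:Add1,r4:49,r5:7
c7: - | r0:Mul1,r1:Add2,r2:49,r3:Add1,r4:49,r5:7

STATUS = TAG Mul1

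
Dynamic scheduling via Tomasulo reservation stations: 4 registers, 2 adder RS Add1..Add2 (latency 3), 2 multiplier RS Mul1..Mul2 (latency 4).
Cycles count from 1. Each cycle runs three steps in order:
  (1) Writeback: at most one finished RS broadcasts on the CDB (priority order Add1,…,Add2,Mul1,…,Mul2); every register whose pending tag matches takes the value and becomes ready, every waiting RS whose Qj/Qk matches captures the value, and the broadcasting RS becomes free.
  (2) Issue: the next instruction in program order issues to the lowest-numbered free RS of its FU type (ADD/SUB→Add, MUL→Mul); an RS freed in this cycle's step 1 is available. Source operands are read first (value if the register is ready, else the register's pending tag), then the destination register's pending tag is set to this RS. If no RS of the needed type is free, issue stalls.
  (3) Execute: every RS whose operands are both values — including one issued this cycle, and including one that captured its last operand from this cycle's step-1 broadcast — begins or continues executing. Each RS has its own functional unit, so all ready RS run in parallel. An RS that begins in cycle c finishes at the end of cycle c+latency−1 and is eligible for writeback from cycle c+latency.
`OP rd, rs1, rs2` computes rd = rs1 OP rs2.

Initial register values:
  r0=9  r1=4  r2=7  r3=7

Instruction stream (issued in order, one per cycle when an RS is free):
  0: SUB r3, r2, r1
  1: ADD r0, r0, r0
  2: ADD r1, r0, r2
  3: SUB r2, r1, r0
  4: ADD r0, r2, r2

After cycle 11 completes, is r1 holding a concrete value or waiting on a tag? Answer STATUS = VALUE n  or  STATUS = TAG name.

STATUS = VALUE 25

c1: issue SUB r3<-Add1 | r0:9,r1:4,r2:7,r3:Add1
c2: issue ADD r0<-Add2 | r0:Add2,r1:4,r2:7,r3:Add1
c3: stall | r0:Add2,r1:4,r2:7,r3:Add1
c4: CDB Add1=3; issue ADD r1<-Add1 | r0:Add2,r1:Add1,r2:7,r3:3
c5: CDB Add2=18; issue SUB r2<-Add2 | r0:18,r1:Add1,r2:Add2,r3:3
c6: stall | r0:18,r1:Add1,r2:Add2,r3:3
c7: stall | r0:18,r1:Add1,r2:Add2,r3:3
c8: CDB Add1=25; issue ADD r0<-Add1 | r0:Add1,r1:25,r2:Add2,r3:3
c9: - | r0:Add1,r1:25,r2:Add2,r3:3
c10: - | r0:Add1,r1:25,r2:Add2,r3:3
c11: CDB Add2=7 | r0:Add1,r1:25,r2:7,r3:3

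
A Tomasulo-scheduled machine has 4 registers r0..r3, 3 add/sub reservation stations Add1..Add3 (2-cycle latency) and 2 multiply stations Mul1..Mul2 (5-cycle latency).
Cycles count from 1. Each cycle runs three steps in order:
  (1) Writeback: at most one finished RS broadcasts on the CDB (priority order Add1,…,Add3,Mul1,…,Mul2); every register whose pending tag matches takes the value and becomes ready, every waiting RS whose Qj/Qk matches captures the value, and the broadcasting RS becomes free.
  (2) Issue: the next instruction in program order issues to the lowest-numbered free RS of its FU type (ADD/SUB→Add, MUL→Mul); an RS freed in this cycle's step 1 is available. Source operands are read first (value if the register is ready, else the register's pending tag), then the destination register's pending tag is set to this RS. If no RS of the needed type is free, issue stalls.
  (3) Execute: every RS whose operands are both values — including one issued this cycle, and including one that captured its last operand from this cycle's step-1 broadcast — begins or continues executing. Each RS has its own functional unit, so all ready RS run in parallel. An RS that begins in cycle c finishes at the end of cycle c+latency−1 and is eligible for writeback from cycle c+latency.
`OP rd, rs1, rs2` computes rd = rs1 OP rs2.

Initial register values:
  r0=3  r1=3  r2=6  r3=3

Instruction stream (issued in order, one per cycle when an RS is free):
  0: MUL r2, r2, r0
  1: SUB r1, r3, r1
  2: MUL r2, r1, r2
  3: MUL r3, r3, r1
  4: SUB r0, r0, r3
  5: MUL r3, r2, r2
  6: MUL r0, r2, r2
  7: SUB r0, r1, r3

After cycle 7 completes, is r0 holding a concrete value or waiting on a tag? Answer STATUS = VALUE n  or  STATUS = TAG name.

  c1: issue MUL r2<-Mul1  regs: r0:3,r1:3,r2:Mul1,r3:3
  c2: issue SUB r1<-Add1  regs: r0:3,r1:Add1,r2:Mul1,r3:3
  c3: issue MUL r2<-Mul2  regs: r0:3,r1:Add1,r2:Mul2,r3:3
  c4: CDB Add1=0; stall  regs: r0:3,r1:0,r2:Mul2,r3:3
  c5: stall  regs: r0:3,r1:0,r2:Mul2,r3:3
  c6: CDB Mul1=18; issue MUL r3<-Mul1  regs: r0:3,r1:0,r2:Mul2,r3:Mul1
  c7: issue SUB r0<-Add1  regs: r0:Add1,r1:0,r2:Mul2,r3:Mul1

STATUS = TAG Add1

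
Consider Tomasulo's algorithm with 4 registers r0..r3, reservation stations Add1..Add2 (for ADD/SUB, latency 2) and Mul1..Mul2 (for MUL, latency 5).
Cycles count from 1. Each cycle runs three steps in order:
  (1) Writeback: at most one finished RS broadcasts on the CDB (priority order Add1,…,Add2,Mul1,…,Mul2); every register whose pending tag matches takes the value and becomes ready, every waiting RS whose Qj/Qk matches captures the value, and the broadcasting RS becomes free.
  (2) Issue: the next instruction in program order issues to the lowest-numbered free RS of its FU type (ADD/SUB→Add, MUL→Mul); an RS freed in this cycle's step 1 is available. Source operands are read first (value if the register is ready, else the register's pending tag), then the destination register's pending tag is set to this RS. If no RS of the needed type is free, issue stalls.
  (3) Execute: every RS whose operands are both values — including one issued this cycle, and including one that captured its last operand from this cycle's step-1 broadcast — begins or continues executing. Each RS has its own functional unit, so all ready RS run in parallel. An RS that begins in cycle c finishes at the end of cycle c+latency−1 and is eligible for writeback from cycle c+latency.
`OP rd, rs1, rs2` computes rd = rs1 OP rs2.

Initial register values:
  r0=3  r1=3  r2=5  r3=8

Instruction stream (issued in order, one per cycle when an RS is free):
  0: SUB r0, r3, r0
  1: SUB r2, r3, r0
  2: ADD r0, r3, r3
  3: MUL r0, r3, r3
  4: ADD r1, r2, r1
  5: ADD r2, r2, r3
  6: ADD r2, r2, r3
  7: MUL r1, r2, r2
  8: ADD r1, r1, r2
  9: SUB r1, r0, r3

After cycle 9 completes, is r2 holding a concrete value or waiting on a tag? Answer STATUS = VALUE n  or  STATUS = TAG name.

c1: issue SUB r0<-Add1 | r0:Add1,r1:3,r2:5,r3:8
c2: issue SUB r2<-Add2 | r0:Add1,r1:3,r2:Add2,r3:8
c3: CDB Add1=5; issue ADD r0<-Add1 | r0:Add1,r1:3,r2:Add2,r3:8
c4: issue MUL r0<-Mul1 | r0:Mul1,r1:3,r2:Add2,r3:8
c5: CDB Add1=16; issue ADD r1<-Add1 | r0:Mul1,r1:Add1,r2:Add2,r3:8
c6: CDB Add2=3; issue ADD r2<-Add2 | r0:Mul1,r1:Add1,r2:Add2,r3:8
c7: stall | r0:Mul1,r1:Add1,r2:Add2,r3:8
c8: CDB Add1=6; issue ADD r2<-Add1 | r0:Mul1,r1:6,r2:Add1,r3:8
c9: CDB Add2=11; issue MUL r1<-Mul2 | r0:Mul1,r1:Mul2,r2:Add1,r3:8

STATUS = TAG Add1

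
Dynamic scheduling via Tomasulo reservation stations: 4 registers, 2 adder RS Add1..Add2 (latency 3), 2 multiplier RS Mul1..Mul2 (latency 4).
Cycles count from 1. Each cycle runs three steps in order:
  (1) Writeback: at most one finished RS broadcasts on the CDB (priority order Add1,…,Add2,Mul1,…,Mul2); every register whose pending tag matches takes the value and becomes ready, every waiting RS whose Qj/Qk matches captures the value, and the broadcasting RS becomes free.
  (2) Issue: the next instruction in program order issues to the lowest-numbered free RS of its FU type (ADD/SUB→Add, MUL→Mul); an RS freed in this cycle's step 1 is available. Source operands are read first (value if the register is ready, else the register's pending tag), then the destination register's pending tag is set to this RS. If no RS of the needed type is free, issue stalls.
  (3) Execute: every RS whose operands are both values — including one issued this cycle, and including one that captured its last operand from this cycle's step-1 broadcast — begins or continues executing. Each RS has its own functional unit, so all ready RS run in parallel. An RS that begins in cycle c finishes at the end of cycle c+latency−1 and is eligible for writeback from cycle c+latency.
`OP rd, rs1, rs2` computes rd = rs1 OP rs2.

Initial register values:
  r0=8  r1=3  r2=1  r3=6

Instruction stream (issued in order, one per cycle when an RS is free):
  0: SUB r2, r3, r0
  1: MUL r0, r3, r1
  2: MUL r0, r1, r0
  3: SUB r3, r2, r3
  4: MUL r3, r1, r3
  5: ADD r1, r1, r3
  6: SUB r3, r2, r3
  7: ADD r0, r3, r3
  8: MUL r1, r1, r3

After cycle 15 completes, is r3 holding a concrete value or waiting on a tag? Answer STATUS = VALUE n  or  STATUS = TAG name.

STATUS = VALUE 22

c1: issue SUB r2<-Add1 | r0:8,r1:3,r2:Add1,r3:6
c2: issue MUL r0<-Mul1 | r0:Mul1,r1:3,r2:Add1,r3:6
c3: issue MUL r0<-Mul2 | r0:Mul2,r1:3,r2:Add1,r3:6
c4: CDB Add1=-2; issue SUB r3<-Add1 | r0:Mul2,r1:3,r2:-2,r3:Add1
c5: stall | r0:Mul2,r1:3,r2:-2,r3:Add1
c6: CDB Mul1=18; issue MUL r3<-Mul1 | r0:Mul2,r1:3,r2:-2,r3:Mul1
c7: CDB Add1=-8; issue ADD r1<-Add1 | r0:Mul2,r1:Add1,r2:-2,r3:Mul1
c8: issue SUB r3<-Add2 | r0:Mul2,r1:Add1,r2:-2,r3:Add2
c9: stall | r0:Mul2,r1:Add1,r2:-2,r3:Add2
c10: CDB Mul2=54; stall | r0:54,r1:Add1,r2:-2,r3:Add2
c11: CDB Mul1=-24; stall | r0:54,r1:Add1,r2:-2,r3:Add2
c12: stall | r0:54,r1:Add1,r2:-2,r3:Add2
c13: stall | r0:54,r1:Add1,r2:-2,r3:Add2
c14: CDB Add1=-21; issue ADD r0<-Add1 | r0:Add1,r1:-21,r2:-2,r3:Add2
c15: CDB Add2=22; issue MUL r1<-Mul1 | r0:Add1,r1:Mul1,r2:-2,r3:22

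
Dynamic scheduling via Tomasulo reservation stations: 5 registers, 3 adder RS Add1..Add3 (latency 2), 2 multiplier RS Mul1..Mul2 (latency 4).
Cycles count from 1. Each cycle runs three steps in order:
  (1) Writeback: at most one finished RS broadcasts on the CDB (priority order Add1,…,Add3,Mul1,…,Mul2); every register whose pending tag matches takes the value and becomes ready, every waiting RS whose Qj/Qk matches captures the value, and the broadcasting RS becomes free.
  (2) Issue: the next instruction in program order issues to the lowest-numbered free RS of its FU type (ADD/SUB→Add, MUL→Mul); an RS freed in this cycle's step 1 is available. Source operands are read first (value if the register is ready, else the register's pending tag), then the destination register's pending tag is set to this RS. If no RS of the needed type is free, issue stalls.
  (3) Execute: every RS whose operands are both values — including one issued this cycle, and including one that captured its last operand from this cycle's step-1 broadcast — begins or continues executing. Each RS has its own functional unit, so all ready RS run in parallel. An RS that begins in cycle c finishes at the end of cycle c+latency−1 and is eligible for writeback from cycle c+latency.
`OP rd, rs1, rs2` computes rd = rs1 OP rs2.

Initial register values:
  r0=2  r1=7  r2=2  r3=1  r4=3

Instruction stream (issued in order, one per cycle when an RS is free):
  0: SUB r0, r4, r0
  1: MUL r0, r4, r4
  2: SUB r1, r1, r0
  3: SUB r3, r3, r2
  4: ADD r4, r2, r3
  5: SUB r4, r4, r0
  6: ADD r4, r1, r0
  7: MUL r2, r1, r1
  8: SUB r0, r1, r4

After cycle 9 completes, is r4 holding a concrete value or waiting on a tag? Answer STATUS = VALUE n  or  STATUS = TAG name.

cycle 1: issue SUB r0<-Add1 // r0:Add1,r1:7,r2:2,r3:1,r4:3
cycle 2: issue MUL r0<-Mul1 // r0:Mul1,r1:7,r2:2,r3:1,r4:3
cycle 3: CDB Add1=1; issue SUB r1<-Add1 // r0:Mul1,r1:Add1,r2:2,r3:1,r4:3
cycle 4: issue SUB r3<-Add2 // r0:Mul1,r1:Add1,r2:2,r3:Add2,r4:3
cycle 5: issue ADD r4<-Add3 // r0:Mul1,r1:Add1,r2:2,r3:Add2,r4:Add3
cycle 6: CDB Add2=-1; issue SUB r4<-Add2 // r0:Mul1,r1:Add1,r2:2,r3:-1,r4:Add2
cycle 7: CDB Mul1=9; stall // r0:9,r1:Add1,r2:2,r3:-1,r4:Add2
cycle 8: CDB Add3=1; issue ADD r4<-Add3 // r0:9,r1:Add1,r2:2,r3:-1,r4:Add3
cycle 9: CDB Add1=-2; issue MUL r2<-Mul1 // r0:9,r1:-2,r2:Mul1,r3:-1,r4:Add3

STATUS = TAG Add3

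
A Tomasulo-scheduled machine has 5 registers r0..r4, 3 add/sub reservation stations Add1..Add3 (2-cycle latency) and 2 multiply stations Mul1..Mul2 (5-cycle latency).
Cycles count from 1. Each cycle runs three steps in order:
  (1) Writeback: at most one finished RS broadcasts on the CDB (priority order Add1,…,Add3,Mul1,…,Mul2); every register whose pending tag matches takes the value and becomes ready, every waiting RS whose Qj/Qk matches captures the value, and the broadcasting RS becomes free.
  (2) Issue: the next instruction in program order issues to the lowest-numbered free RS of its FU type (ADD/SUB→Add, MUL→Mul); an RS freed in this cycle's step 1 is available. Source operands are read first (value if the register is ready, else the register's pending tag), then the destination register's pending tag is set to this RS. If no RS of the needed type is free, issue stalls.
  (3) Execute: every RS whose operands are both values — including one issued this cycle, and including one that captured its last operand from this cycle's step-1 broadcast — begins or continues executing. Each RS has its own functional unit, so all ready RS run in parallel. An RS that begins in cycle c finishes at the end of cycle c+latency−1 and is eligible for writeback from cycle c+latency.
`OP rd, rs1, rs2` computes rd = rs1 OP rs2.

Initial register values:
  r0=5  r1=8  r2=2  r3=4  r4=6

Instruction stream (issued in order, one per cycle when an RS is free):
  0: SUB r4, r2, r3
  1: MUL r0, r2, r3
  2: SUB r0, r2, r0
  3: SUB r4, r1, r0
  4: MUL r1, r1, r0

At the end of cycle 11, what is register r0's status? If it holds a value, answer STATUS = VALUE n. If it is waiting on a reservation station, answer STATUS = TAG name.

  c1: issue SUB r4<-Add1  regs: r0:5,r1:8,r2:2,r3:4,r4:Add1
  c2: issue MUL r0<-Mul1  regs: r0:Mul1,r1:8,r2:2,r3:4,r4:Add1
  c3: CDB Add1=-2; issue SUB r0<-Add1  regs: r0:Add1,r1:8,r2:2,r3:4,r4:-2
  c4: issue SUB r4<-Add2  regs: r0:Add1,r1:8,r2:2,r3:4,r4:Add2
  c5: issue MUL r1<-Mul2  regs: r0:Add1,r1:Mul2,r2:2,r3:4,r4:Add2
  c6: -  regs: r0:Add1,r1:Mul2,r2:2,r3:4,r4:Add2
  c7: CDB Mul1=8  regs: r0:Add1,r1:Mul2,r2:2,r3:4,r4:Add2
  c8: -  regs: r0:Add1,r1:Mul2,r2:2,r3:4,r4:Add2
  c9: CDB Add1=-6  regs: r0:-6,r1:Mul2,r2:2,r3:4,r4:Add2
  c10: -  regs: r0:-6,r1:Mul2,r2:2,r3:4,r4:Add2
  c11: CDB Add2=14  regs: r0:-6,r1:Mul2,r2:2,r3:4,r4:14

STATUS = VALUE -6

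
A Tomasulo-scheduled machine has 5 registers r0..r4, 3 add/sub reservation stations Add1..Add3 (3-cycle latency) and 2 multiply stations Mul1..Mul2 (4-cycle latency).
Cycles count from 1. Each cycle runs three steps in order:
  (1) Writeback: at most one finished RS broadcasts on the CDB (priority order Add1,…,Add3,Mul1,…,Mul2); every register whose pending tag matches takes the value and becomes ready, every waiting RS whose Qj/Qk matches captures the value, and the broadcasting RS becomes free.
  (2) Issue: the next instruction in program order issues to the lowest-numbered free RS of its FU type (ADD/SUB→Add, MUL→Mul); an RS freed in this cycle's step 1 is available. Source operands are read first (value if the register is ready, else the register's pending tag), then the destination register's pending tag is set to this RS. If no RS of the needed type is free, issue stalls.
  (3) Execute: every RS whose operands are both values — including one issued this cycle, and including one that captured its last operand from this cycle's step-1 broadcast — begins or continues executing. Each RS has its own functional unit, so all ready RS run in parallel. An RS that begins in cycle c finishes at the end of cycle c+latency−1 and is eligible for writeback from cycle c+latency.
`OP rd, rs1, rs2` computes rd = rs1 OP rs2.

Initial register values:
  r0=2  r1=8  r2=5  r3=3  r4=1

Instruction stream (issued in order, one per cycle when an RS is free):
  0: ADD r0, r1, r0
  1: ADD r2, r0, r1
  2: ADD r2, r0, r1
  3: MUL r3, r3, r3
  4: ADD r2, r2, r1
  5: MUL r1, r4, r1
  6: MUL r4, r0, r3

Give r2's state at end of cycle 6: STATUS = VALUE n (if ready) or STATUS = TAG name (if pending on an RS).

c1: issue ADD r0<-Add1 | r0:Add1,r1:8,r2:5,r3:3,r4:1
c2: issue ADD r2<-Add2 | r0:Add1,r1:8,r2:Add2,r3:3,r4:1
c3: issue ADD r2<-Add3 | r0:Add1,r1:8,r2:Add3,r3:3,r4:1
c4: CDB Add1=10; issue MUL r3<-Mul1 | r0:10,r1:8,r2:Add3,r3:Mul1,r4:1
c5: issue ADD r2<-Add1 | r0:10,r1:8,r2:Add1,r3:Mul1,r4:1
c6: issue MUL r1<-Mul2 | r0:10,r1:Mul2,r2:Add1,r3:Mul1,r4:1

STATUS = TAG Add1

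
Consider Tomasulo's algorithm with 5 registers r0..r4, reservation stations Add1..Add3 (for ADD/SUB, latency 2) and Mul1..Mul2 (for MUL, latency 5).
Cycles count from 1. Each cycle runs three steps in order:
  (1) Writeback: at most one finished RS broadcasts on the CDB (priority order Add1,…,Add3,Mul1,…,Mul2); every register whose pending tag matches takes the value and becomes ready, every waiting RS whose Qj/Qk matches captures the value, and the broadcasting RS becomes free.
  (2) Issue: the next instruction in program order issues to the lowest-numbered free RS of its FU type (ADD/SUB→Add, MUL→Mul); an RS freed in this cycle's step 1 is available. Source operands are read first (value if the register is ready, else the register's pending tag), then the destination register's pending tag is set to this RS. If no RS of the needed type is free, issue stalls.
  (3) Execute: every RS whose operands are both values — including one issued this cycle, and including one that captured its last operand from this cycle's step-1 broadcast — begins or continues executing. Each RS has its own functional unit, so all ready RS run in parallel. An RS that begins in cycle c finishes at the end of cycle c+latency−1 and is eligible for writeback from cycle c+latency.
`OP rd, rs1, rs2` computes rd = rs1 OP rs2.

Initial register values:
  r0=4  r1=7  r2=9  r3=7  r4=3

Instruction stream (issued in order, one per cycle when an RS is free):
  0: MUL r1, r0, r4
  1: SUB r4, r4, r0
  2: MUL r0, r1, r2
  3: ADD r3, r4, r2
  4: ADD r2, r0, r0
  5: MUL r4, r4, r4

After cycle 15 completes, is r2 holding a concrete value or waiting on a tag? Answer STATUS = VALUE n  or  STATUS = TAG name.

STATUS = VALUE 216

c1: issue MUL r1<-Mul1 | r0:4,r1:Mul1,r2:9,r3:7,r4:3
c2: issue SUB r4<-Add1 | r0:4,r1:Mul1,r2:9,r3:7,r4:Add1
c3: issue MUL r0<-Mul2 | r0:Mul2,r1:Mul1,r2:9,r3:7,r4:Add1
c4: CDB Add1=-1; issue ADD r3<-Add1 | r0:Mul2,r1:Mul1,r2:9,r3:Add1,r4:-1
c5: issue ADD r2<-Add2 | r0:Mul2,r1:Mul1,r2:Add2,r3:Add1,r4:-1
c6: CDB Add1=8; stall | r0:Mul2,r1:Mul1,r2:Add2,r3:8,r4:-1
c7: CDB Mul1=12; issue MUL r4<-Mul1 | r0:Mul2,r1:12,r2:Add2,r3:8,r4:Mul1
c8: - | r0:Mul2,r1:12,r2:Add2,r3:8,r4:Mul1
c9: - | r0:Mul2,r1:12,r2:Add2,r3:8,r4:Mul1
c10: - | r0:Mul2,r1:12,r2:Add2,r3:8,r4:Mul1
c11: - | r0:Mul2,r1:12,r2:Add2,r3:8,r4:Mul1
c12: CDB Mul1=1 | r0:Mul2,r1:12,r2:Add2,r3:8,r4:1
c13: CDB Mul2=108 | r0:108,r1:12,r2:Add2,r3:8,r4:1
c14: - | r0:108,r1:12,r2:Add2,r3:8,r4:1
c15: CDB Add2=216 | r0:108,r1:12,r2:216,r3:8,r4:1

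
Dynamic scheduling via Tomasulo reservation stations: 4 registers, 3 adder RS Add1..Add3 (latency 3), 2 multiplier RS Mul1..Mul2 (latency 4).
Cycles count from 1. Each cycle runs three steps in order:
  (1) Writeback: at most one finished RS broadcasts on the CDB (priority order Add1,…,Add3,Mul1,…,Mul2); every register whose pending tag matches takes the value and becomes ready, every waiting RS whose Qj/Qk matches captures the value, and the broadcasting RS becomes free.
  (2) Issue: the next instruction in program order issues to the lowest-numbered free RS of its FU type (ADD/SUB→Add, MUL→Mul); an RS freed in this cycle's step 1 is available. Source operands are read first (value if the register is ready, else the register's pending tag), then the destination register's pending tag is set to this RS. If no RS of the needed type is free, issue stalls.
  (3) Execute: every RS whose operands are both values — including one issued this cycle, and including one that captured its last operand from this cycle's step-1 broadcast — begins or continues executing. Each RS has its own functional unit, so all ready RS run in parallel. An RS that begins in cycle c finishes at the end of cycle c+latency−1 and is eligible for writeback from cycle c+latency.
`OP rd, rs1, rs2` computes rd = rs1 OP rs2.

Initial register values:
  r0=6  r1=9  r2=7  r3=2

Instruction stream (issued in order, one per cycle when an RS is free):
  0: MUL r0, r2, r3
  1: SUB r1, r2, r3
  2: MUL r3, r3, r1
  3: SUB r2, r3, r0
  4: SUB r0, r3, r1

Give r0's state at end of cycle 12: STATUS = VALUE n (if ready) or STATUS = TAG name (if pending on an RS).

STATUS = VALUE 5

cycle 1: issue MUL r0<-Mul1 // r0:Mul1,r1:9,r2:7,r3:2
cycle 2: issue SUB r1<-Add1 // r0:Mul1,r1:Add1,r2:7,r3:2
cycle 3: issue MUL r3<-Mul2 // r0:Mul1,r1:Add1,r2:7,r3:Mul2
cycle 4: issue SUB r2<-Add2 // r0:Mul1,r1:Add1,r2:Add2,r3:Mul2
cycle 5: CDB Add1=5; issue SUB r0<-Add1 // r0:Add1,r1:5,r2:Add2,r3:Mul2
cycle 6: CDB Mul1=14 // r0:Add1,r1:5,r2:Add2,r3:Mul2
cycle 7: - // r0:Add1,r1:5,r2:Add2,r3:Mul2
cycle 8: - // r0:Add1,r1:5,r2:Add2,r3:Mul2
cycle 9: CDB Mul2=10 // r0:Add1,r1:5,r2:Add2,r3:10
cycle 10: - // r0:Add1,r1:5,r2:Add2,r3:10
cycle 11: - // r0:Add1,r1:5,r2:Add2,r3:10
cycle 12: CDB Add1=5 // r0:5,r1:5,r2:Add2,r3:10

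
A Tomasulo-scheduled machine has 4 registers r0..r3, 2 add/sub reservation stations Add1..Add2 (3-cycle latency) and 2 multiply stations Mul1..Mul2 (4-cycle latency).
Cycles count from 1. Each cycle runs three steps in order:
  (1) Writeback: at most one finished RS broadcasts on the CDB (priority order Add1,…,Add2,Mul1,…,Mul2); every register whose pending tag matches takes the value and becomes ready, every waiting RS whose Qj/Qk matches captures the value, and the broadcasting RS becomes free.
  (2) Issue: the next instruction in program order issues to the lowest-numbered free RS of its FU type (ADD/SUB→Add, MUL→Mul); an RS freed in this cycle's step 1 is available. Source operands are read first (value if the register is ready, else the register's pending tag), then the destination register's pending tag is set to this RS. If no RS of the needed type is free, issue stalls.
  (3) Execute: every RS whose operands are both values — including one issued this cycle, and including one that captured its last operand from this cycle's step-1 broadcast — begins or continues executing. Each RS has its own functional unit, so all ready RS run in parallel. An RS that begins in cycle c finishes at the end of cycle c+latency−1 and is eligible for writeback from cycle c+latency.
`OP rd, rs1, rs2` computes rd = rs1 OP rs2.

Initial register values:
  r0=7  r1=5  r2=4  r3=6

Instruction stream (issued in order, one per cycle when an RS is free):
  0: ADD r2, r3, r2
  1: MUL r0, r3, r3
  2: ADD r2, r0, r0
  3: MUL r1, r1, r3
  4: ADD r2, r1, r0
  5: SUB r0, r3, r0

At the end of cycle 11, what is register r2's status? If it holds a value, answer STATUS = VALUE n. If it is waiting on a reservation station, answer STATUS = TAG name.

  c1: issue ADD r2<-Add1  regs: r0:7,r1:5,r2:Add1,r3:6
  c2: issue MUL r0<-Mul1  regs: r0:Mul1,r1:5,r2:Add1,r3:6
  c3: issue ADD r2<-Add2  regs: r0:Mul1,r1:5,r2:Add2,r3:6
  c4: CDB Add1=10; issue MUL r1<-Mul2  regs: r0:Mul1,r1:Mul2,r2:Add2,r3:6
  c5: issue ADD r2<-Add1  regs: r0:Mul1,r1:Mul2,r2:Add1,r3:6
  c6: CDB Mul1=36; stall  regs: r0:36,r1:Mul2,r2:Add1,r3:6
  c7: stall  regs: r0:36,r1:Mul2,r2:Add1,r3:6
  c8: CDB Mul2=30; stall  regs: r0:36,r1:30,r2:Add1,r3:6
  c9: CDB Add2=72; issue SUB r0<-Add2  regs: r0:Add2,r1:30,r2:Add1,r3:6
  c10: -  regs: r0:Add2,r1:30,r2:Add1,r3:6
  c11: CDB Add1=66  regs: r0:Add2,r1:30,r2:66,r3:6

STATUS = VALUE 66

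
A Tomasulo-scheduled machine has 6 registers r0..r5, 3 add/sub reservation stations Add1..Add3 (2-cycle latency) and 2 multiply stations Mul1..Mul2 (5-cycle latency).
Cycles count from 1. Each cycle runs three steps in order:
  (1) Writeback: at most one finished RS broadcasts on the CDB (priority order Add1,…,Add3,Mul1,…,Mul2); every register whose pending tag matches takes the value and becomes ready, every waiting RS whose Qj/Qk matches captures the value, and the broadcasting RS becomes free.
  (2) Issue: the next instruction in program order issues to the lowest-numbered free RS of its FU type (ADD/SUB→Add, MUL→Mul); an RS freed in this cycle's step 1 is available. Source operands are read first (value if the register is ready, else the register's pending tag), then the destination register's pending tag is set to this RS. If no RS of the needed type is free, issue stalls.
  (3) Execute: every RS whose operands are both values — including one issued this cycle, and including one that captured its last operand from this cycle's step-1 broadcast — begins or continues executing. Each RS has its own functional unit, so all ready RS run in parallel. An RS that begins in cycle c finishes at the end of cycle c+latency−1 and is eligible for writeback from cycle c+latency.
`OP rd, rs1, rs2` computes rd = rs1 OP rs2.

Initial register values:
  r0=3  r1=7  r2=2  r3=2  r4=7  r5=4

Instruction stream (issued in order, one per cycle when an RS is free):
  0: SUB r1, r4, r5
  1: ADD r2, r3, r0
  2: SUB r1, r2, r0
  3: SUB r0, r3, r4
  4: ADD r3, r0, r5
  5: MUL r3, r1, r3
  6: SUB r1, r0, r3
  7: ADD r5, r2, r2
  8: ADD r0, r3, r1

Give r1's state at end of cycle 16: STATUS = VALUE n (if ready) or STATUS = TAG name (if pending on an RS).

STATUS = VALUE -3

cycle 1: issue SUB r1<-Add1 // r0:3,r1:Add1,r2:2,r3:2,r4:7,r5:4
cycle 2: issue ADD r2<-Add2 // r0:3,r1:Add1,r2:Add2,r3:2,r4:7,r5:4
cycle 3: CDB Add1=3; issue SUB r1<-Add1 // r0:3,r1:Add1,r2:Add2,r3:2,r4:7,r5:4
cycle 4: CDB Add2=5; issue SUB r0<-Add2 // r0:Add2,r1:Add1,r2:5,r3:2,r4:7,r5:4
cycle 5: issue ADD r3<-Add3 // r0:Add2,r1:Add1,r2:5,r3:Add3,r4:7,r5:4
cycle 6: CDB Add1=2; issue MUL r3<-Mul1 // r0:Add2,r1:2,r2:5,r3:Mul1,r4:7,r5:4
cycle 7: CDB Add2=-5; issue SUB r1<-Add1 // r0:-5,r1:Add1,r2:5,r3:Mul1,r4:7,r5:4
cycle 8: issue ADD r5<-Add2 // r0:-5,r1:Add1,r2:5,r3:Mul1,r4:7,r5:Add2
cycle 9: CDB Add3=-1; issue ADD r0<-Add3 // r0:Add3,r1:Add1,r2:5,r3:Mul1,r4:7,r5:Add2
cycle 10: CDB Add2=10 // r0:Add3,r1:Add1,r2:5,r3:Mul1,r4:7,r5:10
cycle 11: - // r0:Add3,r1:Add1,r2:5,r3:Mul1,r4:7,r5:10
cycle 12: - // r0:Add3,r1:Add1,r2:5,r3:Mul1,r4:7,r5:10
cycle 13: - // r0:Add3,r1:Add1,r2:5,r3:Mul1,r4:7,r5:10
cycle 14: CDB Mul1=-2 // r0:Add3,r1:Add1,r2:5,r3:-2,r4:7,r5:10
cycle 15: - // r0:Add3,r1:Add1,r2:5,r3:-2,r4:7,r5:10
cycle 16: CDB Add1=-3 // r0:Add3,r1:-3,r2:5,r3:-2,r4:7,r5:10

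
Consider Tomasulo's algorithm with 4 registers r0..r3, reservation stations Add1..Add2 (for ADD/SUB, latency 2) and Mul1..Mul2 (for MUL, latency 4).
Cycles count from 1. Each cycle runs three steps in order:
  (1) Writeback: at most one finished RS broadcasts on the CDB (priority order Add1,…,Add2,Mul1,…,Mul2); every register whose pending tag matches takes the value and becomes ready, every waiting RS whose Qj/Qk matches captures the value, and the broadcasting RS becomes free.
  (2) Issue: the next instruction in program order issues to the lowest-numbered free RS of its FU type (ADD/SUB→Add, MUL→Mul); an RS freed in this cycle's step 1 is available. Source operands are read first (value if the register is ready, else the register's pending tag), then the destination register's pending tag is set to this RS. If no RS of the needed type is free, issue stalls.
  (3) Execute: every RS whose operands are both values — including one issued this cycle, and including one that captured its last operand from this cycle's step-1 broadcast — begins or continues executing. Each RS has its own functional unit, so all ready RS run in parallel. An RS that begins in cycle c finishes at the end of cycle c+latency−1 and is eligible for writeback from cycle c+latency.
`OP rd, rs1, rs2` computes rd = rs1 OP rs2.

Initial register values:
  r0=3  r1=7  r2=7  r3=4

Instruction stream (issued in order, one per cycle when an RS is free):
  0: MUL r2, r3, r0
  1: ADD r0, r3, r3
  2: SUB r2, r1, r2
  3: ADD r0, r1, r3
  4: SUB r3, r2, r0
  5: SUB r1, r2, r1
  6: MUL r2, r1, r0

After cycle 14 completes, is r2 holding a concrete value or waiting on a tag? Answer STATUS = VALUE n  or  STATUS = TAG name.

STATUS = VALUE -132

  c1: issue MUL r2<-Mul1  regs: r0:3,r1:7,r2:Mul1,r3:4
  c2: issue ADD r0<-Add1  regs: r0:Add1,r1:7,r2:Mul1,r3:4
  c3: issue SUB r2<-Add2  regs: r0:Add1,r1:7,r2:Add2,r3:4
  c4: CDB Add1=8; issue ADD r0<-Add1  regs: r0:Add1,r1:7,r2:Add2,r3:4
  c5: CDB Mul1=12; stall  regs: r0:Add1,r1:7,r2:Add2,r3:4
  c6: CDB Add1=11; issue SUB r3<-Add1  regs: r0:11,r1:7,r2:Add2,r3:Add1
  c7: CDB Add2=-5; issue SUB r1<-Add2  regs: r0:11,r1:Add2,r2:-5,r3:Add1
  c8: issue MUL r2<-Mul1  regs: r0:11,r1:Add2,r2:Mul1,r3:Add1
  c9: CDB Add1=-16  regs: r0:11,r1:Add2,r2:Mul1,r3:-16
  c10: CDB Add2=-12  regs: r0:11,r1:-12,r2:Mul1,r3:-16
  c11: -  regs: r0:11,r1:-12,r2:Mul1,r3:-16
  c12: -  regs: r0:11,r1:-12,r2:Mul1,r3:-16
  c13: -  regs: r0:11,r1:-12,r2:Mul1,r3:-16
  c14: CDB Mul1=-132  regs: r0:11,r1:-12,r2:-132,r3:-16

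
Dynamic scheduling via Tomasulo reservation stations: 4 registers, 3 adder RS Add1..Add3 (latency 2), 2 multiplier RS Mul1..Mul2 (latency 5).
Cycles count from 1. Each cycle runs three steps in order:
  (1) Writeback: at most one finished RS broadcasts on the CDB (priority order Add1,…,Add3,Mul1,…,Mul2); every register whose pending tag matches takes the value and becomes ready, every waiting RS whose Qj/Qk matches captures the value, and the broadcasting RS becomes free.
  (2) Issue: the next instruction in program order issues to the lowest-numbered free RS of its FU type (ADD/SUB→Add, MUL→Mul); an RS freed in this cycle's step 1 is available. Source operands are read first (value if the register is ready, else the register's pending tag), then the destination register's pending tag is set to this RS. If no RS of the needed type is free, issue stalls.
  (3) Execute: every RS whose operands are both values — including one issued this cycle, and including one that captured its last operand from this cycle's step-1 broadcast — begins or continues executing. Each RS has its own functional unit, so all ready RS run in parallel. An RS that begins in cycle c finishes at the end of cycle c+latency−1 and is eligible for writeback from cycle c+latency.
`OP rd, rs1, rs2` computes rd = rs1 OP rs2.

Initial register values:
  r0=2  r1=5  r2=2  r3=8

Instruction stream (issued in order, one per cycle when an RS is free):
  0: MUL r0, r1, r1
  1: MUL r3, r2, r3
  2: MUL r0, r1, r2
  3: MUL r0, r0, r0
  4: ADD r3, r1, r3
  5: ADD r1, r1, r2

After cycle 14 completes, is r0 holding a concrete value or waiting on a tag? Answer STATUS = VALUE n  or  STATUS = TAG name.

STATUS = TAG Mul2

c1: issue MUL r0<-Mul1 | r0:Mul1,r1:5,r2:2,r3:8
c2: issue MUL r3<-Mul2 | r0:Mul1,r1:5,r2:2,r3:Mul2
c3: stall | r0:Mul1,r1:5,r2:2,r3:Mul2
c4: stall | r0:Mul1,r1:5,r2:2,r3:Mul2
c5: stall | r0:Mul1,r1:5,r2:2,r3:Mul2
c6: CDB Mul1=25; issue MUL r0<-Mul1 | r0:Mul1,r1:5,r2:2,r3:Mul2
c7: CDB Mul2=16; issue MUL r0<-Mul2 | r0:Mul2,r1:5,r2:2,r3:16
c8: issue ADD r3<-Add1 | r0:Mul2,r1:5,r2:2,r3:Add1
c9: issue ADD r1<-Add2 | r0:Mul2,r1:Add2,r2:2,r3:Add1
c10: CDB Add1=21 | r0:Mul2,r1:Add2,r2:2,r3:21
c11: CDB Add2=7 | r0:Mul2,r1:7,r2:2,r3:21
c12: CDB Mul1=10 | r0:Mul2,r1:7,r2:2,r3:21
c13: - | r0:Mul2,r1:7,r2:2,r3:21
c14: - | r0:Mul2,r1:7,r2:2,r3:21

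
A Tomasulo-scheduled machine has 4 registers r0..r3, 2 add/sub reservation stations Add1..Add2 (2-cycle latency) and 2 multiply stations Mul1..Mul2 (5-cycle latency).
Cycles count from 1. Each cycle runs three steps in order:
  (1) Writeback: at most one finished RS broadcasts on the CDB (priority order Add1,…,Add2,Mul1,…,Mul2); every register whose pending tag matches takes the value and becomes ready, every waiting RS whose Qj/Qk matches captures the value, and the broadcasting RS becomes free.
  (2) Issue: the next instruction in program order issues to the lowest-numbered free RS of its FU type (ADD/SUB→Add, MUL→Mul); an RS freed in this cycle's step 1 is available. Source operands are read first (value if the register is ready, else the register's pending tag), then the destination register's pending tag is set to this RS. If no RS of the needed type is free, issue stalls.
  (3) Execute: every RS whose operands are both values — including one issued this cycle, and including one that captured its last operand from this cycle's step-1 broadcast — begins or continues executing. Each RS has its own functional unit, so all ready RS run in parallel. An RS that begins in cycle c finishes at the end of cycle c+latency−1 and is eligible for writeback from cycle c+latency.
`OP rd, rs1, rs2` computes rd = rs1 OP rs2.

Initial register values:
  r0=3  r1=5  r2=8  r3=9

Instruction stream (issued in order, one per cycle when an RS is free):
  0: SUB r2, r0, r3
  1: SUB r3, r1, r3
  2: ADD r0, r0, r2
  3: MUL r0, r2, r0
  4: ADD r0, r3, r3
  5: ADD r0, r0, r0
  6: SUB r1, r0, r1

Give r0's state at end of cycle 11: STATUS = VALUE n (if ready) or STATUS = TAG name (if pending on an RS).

STATUS = VALUE -16

cycle 1: issue SUB r2<-Add1 // r0:3,r1:5,r2:Add1,r3:9
cycle 2: issue SUB r3<-Add2 // r0:3,r1:5,r2:Add1,r3:Add2
cycle 3: CDB Add1=-6; issue ADD r0<-Add1 // r0:Add1,r1:5,r2:-6,r3:Add2
cycle 4: CDB Add2=-4; issue MUL r0<-Mul1 // r0:Mul1,r1:5,r2:-6,r3:-4
cycle 5: CDB Add1=-3; issue ADD r0<-Add1 // r0:Add1,r1:5,r2:-6,r3:-4
cycle 6: issue ADD r0<-Add2 // r0:Add2,r1:5,r2:-6,r3:-4
cycle 7: CDB Add1=-8; issue SUB r1<-Add1 // r0:Add2,r1:Add1,r2:-6,r3:-4
cycle 8: - // r0:Add2,r1:Add1,r2:-6,r3:-4
cycle 9: CDB Add2=-16 // r0:-16,r1:Add1,r2:-6,r3:-4
cycle 10: CDB Mul1=18 // r0:-16,r1:Add1,r2:-6,r3:-4
cycle 11: CDB Add1=-21 // r0:-16,r1:-21,r2:-6,r3:-4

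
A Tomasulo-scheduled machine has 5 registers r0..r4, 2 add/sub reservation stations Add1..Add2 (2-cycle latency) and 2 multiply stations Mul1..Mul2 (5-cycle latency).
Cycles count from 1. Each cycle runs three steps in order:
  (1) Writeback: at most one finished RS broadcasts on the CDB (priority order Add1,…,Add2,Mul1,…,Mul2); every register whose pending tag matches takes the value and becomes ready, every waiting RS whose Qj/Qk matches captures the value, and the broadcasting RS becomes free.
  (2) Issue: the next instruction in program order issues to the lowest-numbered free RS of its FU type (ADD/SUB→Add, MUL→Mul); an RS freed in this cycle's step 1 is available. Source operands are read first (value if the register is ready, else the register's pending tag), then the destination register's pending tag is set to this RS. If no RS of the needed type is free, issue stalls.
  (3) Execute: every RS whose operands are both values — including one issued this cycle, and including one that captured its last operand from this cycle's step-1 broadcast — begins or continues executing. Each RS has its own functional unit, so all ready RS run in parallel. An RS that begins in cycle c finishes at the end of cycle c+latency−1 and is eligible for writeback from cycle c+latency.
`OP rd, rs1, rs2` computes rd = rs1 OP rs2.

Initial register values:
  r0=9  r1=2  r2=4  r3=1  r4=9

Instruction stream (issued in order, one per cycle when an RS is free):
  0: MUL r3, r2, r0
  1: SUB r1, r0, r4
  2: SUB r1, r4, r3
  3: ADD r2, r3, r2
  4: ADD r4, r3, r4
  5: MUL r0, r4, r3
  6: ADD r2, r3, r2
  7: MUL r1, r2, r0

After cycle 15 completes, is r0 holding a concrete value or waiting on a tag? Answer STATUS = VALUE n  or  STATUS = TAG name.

  c1: issue MUL r3<-Mul1  regs: r0:9,r1:2,r2:4,r3:Mul1,r4:9
  c2: issue SUB r1<-Add1  regs: r0:9,r1:Add1,r2:4,r3:Mul1,r4:9
  c3: issue SUB r1<-Add2  regs: r0:9,r1:Add2,r2:4,r3:Mul1,r4:9
  c4: CDB Add1=0; issue ADD r2<-Add1  regs: r0:9,r1:Add2,r2:Add1,r3:Mul1,r4:9
  c5: stall  regs: r0:9,r1:Add2,r2:Add1,r3:Mul1,r4:9
  c6: CDB Mul1=36; stall  regs: r0:9,r1:Add2,r2:Add1,r3:36,r4:9
  c7: stall  regs: r0:9,r1:Add2,r2:Add1,r3:36,r4:9
  c8: CDB Add1=40; issue ADD r4<-Add1  regs: r0:9,r1:Add2,r2:40,r3:36,r4:Add1
  c9: CDB Add2=-27; issue MUL r0<-Mul1  regs: r0:Mul1,r1:-27,r2:40,r3:36,r4:Add1
  c10: CDB Add1=45; issue ADD r2<-Add1  regs: r0:Mul1,r1:-27,r2:Add1,r3:36,r4:45
  c11: issue MUL r1<-Mul2  regs: r0:Mul1,r1:Mul2,r2:Add1,r3:36,r4:45
  c12: CDB Add1=76  regs: r0:Mul1,r1:Mul2,r2:76,r3:36,r4:45
  c13: -  regs: r0:Mul1,r1:Mul2,r2:76,r3:36,r4:45
  c14: -  regs: r0:Mul1,r1:Mul2,r2:76,r3:36,r4:45
  c15: CDB Mul1=1620  regs: r0:1620,r1:Mul2,r2:76,r3:36,r4:45

STATUS = VALUE 1620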